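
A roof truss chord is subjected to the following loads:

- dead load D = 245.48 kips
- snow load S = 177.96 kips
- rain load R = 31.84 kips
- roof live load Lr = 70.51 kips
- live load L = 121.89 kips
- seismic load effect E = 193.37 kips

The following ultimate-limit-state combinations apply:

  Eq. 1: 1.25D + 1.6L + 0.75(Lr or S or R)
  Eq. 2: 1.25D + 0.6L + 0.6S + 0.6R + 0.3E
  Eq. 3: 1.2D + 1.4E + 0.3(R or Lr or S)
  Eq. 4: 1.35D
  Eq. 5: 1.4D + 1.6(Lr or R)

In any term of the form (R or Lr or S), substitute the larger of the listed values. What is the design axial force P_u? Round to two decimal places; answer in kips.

(Lr or S or R) → S = 177.96 kips; (R or Lr or S) → S = 177.96 kips; (Lr or R) → Lr = 70.51 kips.
Eq. 1: 1.25(245.48) + 1.6(121.89) + 0.75(177.96) = 306.85 + 195.02 + 133.47 = 635.34
Eq. 2: 1.25(245.48) + 0.6(121.89) + 0.6(177.96) + 0.6(31.84) + 0.3(193.37) = 563.88
Eq. 3: 1.2(245.48) + 1.4(193.37) + 0.3(177.96) = 618.68
Eq. 4: 1.35(245.48) = 331.40
Eq. 5: 1.4(245.48) + 1.6(70.51) = 343.67 + 112.82 = 456.49
Maximum is from combination 1.

635.34 kips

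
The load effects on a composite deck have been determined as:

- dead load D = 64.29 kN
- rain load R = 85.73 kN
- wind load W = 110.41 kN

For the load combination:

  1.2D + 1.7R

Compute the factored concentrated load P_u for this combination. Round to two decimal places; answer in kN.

222.89 kN

1.2(64.29) + 1.7(85.73) = 77.15 + 145.74 = 222.89
P_u = 222.89 kN.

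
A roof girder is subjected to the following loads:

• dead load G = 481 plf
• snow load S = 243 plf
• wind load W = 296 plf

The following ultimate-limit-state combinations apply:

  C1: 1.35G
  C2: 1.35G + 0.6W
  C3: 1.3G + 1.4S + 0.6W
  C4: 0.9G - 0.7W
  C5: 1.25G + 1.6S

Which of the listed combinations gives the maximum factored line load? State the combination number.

C1: 1.35(481) = 649.35
C2: 1.35(481) + 0.6(296) = 826.95
C3: 1.3(481) + 1.4(243) + 0.6(296) = 1143.10
C4: 0.9(481) - 0.7(296) = 225.70
C5: 1.25(481) + 1.6(243) = 990.05
The largest value is 1143.10 plf from combination 3.

Combination 3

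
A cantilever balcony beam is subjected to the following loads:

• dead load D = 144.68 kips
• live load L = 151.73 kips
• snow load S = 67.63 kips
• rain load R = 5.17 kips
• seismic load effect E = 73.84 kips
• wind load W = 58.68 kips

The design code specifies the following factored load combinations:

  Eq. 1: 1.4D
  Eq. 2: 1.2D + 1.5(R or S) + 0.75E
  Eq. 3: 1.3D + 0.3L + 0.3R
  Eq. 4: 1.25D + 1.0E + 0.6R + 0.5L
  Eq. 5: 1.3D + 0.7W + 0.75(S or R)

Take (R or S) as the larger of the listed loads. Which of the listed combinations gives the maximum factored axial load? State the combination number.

Combination 4

(R or S) → S = 67.63 kips; (S or R) → S = 67.63 kips.
Eq. 1: 1.4(144.68) = 202.55
Eq. 2: 1.2(144.68) + 1.5(67.63) + 0.75(73.84) = 330.44
Eq. 3: 1.3(144.68) + 0.3(151.73) + 0.3(5.17) = 188.08 + 45.52 + 1.55 = 235.15
Eq. 4: 1.25(144.68) + 1.0(73.84) + 0.6(5.17) + 0.5(151.73) = 180.85 + 73.84 + 3.10 + 75.87 = 333.66
Eq. 5: 1.3(144.68) + 0.7(58.68) + 0.75(67.63) = 188.08 + 41.08 + 50.72 = 279.88
The largest value is 333.66 kips from combination 4.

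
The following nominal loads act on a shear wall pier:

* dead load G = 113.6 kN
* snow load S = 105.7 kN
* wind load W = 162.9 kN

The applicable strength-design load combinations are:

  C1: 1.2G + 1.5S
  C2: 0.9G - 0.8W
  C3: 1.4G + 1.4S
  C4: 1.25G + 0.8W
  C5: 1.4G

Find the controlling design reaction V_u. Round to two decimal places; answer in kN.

C1: 1.2(113.6) + 1.5(105.7) = 294.87
C2: 0.9(113.6) - 0.8(162.9) = -28.08
C3: 1.4(113.6) + 1.4(105.7) = 307.02
C4: 1.25(113.6) + 0.8(162.9) = 272.32
C5: 1.4(113.6) = 159.04
Combination 3 governs: V_u = 307.02 kN.

307.02 kN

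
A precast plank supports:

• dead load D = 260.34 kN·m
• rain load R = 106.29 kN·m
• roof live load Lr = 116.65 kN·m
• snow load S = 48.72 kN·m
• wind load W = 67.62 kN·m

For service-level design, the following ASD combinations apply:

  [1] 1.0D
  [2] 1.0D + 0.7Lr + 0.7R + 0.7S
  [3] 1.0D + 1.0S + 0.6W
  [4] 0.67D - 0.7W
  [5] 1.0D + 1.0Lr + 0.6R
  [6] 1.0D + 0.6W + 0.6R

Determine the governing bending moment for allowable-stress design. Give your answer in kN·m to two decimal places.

[1] 1.0(260.34) = 260.34
[2] 1.0(260.34) + 0.7(116.65) + 0.7(106.29) + 0.7(48.72) = 260.34 + 81.66 + 74.40 + 34.10 = 450.50
[3] 1.0(260.34) + 1.0(48.72) + 0.6(67.62) = 260.34 + 48.72 + 40.57 = 349.63
[4] 0.67(260.34) - 0.7(67.62) = 127.09
[5] 1.0(260.34) + 1.0(116.65) + 0.6(106.29) = 260.34 + 116.65 + 63.77 = 440.76
[6] 1.0(260.34) + 0.6(67.62) + 0.6(106.29) = 364.69
Combination 2 governs: M = 450.50 kN·m.

450.50 kN·m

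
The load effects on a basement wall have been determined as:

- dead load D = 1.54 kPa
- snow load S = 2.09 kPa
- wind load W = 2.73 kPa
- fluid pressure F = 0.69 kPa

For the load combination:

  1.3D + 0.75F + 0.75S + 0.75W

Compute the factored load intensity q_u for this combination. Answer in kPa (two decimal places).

6.13 kPa

1.3(1.54) + 0.75(0.69) + 0.75(2.09) + 0.75(2.73) = 6.13
q_u = 6.13 kPa.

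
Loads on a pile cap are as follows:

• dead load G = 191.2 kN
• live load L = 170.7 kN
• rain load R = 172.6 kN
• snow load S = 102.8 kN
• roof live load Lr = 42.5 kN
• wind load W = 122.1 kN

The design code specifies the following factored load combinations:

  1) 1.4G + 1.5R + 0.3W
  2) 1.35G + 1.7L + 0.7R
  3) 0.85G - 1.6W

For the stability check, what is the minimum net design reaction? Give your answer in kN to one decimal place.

-32.8 kN

1) 1.4(191.2) + 1.5(172.6) + 0.3(122.1) = 267.7 + 258.9 + 36.6 = 563.2
2) 1.35(191.2) + 1.7(170.7) + 0.7(172.6) = 258.1 + 290.2 + 120.8 = 669.1
3) 0.85(191.2) - 1.6(122.1) = -32.8
Combination 3 gives the minimum: -32.8 kN.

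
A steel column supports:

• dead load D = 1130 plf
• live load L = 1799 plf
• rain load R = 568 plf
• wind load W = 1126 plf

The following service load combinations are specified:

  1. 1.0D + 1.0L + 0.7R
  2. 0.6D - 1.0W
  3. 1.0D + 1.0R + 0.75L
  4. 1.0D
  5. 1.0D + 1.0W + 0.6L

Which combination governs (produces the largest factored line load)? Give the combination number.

1. 1.0(1130) + 1.0(1799) + 0.7(568) = 1130.0 + 1799.0 + 397.6 = 3326.6
2. 0.6(1130) - 1.0(1126) = 678.0 - 1126.0 = -448.0
3. 1.0(1130) + 1.0(568) + 0.75(1799) = 1130.0 + 568.0 + 1349.3 = 3047.3
4. 1.0(1130) = 1130.0
5. 1.0(1130) + 1.0(1126) + 0.6(1799) = 1130.0 + 1126.0 + 1079.4 = 3335.4
The largest value is 3335.4 plf from combination 5.

Combination 5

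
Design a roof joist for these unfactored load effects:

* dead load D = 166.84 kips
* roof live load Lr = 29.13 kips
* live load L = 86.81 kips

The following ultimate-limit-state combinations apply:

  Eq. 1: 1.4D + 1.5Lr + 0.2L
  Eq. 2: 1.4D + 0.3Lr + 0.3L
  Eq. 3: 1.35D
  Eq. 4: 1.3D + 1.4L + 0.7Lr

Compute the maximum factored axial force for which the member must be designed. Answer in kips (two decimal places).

358.82 kips

Eq. 1: 1.4(166.84) + 1.5(29.13) + 0.2(86.81) = 294.63
Eq. 2: 1.4(166.84) + 0.3(29.13) + 0.3(86.81) = 233.58 + 8.74 + 26.04 = 268.36
Eq. 3: 1.35(166.84) = 225.23
Eq. 4: 1.3(166.84) + 1.4(86.81) + 0.7(29.13) = 358.82
Maximum is from combination 4.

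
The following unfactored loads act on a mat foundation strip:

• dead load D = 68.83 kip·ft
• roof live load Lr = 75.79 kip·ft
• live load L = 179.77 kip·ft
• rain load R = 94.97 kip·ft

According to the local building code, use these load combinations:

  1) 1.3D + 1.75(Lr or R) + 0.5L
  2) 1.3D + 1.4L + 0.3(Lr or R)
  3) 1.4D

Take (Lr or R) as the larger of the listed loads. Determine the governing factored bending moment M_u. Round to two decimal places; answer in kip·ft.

(Lr or R) → R = 94.97 kip·ft.
1) 1.3(68.83) + 1.75(94.97) + 0.5(179.77) = 345.56
2) 1.3(68.83) + 1.4(179.77) + 0.3(94.97) = 369.65
3) 1.4(68.83) = 96.36
The controlling combination is 2, giving 369.65 kip·ft.

369.65 kip·ft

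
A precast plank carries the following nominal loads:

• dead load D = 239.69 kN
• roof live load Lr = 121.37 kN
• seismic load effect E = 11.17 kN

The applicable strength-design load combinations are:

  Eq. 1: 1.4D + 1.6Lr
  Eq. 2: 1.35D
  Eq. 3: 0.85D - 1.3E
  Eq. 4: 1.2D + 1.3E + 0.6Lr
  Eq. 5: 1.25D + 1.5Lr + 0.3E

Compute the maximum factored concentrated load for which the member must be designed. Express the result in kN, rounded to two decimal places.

Eq. 1: 1.4(239.69) + 1.6(121.37) = 335.57 + 194.19 = 529.76
Eq. 2: 1.35(239.69) = 323.58
Eq. 3: 0.85(239.69) - 1.3(11.17) = 203.74 - 14.52 = 189.22
Eq. 4: 1.2(239.69) + 1.3(11.17) + 0.6(121.37) = 287.63 + 14.52 + 72.82 = 374.97
Eq. 5: 1.25(239.69) + 1.5(121.37) + 0.3(11.17) = 299.61 + 182.06 + 3.35 = 485.02
Combination 1 governs: P_u = 529.76 kN.

529.76 kN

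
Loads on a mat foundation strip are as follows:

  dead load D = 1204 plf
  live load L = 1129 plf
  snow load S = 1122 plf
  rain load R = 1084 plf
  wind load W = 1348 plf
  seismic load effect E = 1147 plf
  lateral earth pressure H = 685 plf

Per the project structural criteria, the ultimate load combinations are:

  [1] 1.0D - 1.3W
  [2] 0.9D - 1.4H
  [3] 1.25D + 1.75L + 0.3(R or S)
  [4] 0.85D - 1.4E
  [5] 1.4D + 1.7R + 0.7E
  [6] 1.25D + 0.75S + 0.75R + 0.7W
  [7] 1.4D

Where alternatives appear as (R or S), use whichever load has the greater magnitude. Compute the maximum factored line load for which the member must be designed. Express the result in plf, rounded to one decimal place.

(R or S) → S = 1122 plf.
[1] 1.0(1204) - 1.3(1348) = -548.4
[2] 0.9(1204) - 1.4(685) = 124.6
[3] 1.25(1204) + 1.75(1129) + 0.3(1122) = 3817.4
[4] 0.85(1204) - 1.4(1147) = -582.4
[5] 1.4(1204) + 1.7(1084) + 0.7(1147) = 4331.3
[6] 1.25(1204) + 0.75(1122) + 0.75(1084) + 0.7(1348) = 4103.1
[7] 1.4(1204) = 1685.6
Maximum is from combination 5.

4331.3 plf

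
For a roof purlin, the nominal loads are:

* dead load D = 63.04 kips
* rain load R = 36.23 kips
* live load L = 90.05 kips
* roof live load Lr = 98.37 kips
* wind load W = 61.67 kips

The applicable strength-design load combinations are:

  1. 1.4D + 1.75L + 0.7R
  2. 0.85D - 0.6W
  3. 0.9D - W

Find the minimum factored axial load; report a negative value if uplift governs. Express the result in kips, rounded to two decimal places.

1. 1.4(63.04) + 1.75(90.05) + 0.7(36.23) = 271.20
2. 0.85(63.04) - 0.6(61.67) = 53.58 - 37.00 = 16.58
3. 0.9(63.04) - 1.0(61.67) = 56.74 - 61.67 = -4.93
Combination 3 gives the minimum: -4.93 kips.

-4.93 kips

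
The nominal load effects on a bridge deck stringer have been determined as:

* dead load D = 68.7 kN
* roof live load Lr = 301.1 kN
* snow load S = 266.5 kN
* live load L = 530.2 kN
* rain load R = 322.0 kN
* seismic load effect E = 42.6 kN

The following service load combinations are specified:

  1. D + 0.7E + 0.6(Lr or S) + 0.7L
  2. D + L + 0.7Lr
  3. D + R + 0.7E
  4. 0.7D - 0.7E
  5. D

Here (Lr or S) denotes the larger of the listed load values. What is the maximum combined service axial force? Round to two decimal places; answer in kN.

809.67 kN

(Lr or S) → Lr = 301.1 kN.
1. 1.0(68.7) + 0.7(42.6) + 0.6(301.1) + 0.7(530.2) = 68.70 + 29.82 + 180.66 + 371.14 = 650.32
2. 1.0(68.7) + 1.0(530.2) + 0.7(301.1) = 68.70 + 530.20 + 210.77 = 809.67
3. 1.0(68.7) + 1.0(322.0) + 0.7(42.6) = 68.70 + 322.00 + 29.82 = 420.52
4. 0.7(68.7) - 0.7(42.6) = 48.09 - 29.82 = 18.27
5. 1.0(68.7) = 68.70
Maximum is from combination 2.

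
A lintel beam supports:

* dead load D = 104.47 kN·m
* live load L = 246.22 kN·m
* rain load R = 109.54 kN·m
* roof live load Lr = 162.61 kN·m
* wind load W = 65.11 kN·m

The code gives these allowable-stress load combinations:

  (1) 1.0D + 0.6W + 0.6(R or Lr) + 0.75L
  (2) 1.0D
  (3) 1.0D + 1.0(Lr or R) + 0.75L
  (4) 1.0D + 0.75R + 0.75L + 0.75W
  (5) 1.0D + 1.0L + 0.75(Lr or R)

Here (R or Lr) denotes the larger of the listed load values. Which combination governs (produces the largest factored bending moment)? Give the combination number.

Combination 5

(R or Lr) → Lr = 162.61 kN·m; (Lr or R) → Lr = 162.61 kN·m.
(1) 1.0(104.47) + 0.6(65.11) + 0.6(162.61) + 0.75(246.22) = 425.77
(2) 1.0(104.47) = 104.47
(3) 1.0(104.47) + 1.0(162.61) + 0.75(246.22) = 104.47 + 162.61 + 184.67 = 451.75
(4) 1.0(104.47) + 0.75(109.54) + 0.75(246.22) + 0.75(65.11) = 420.12
(5) 1.0(104.47) + 1.0(246.22) + 0.75(162.61) = 104.47 + 246.22 + 121.96 = 472.65
The largest value is 472.65 kN·m from combination 5.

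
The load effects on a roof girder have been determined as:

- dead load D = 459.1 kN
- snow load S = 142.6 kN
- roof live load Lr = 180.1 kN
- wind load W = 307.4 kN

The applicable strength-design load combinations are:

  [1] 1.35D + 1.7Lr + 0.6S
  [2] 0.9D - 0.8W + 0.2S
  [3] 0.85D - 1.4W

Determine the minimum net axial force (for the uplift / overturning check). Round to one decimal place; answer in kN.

-40.1 kN

[1] 1.35(459.1) + 1.7(180.1) + 0.6(142.6) = 1011.5
[2] 0.9(459.1) - 0.8(307.4) + 0.2(142.6) = 413.2 - 245.9 + 28.5 = 195.8
[3] 0.85(459.1) - 1.4(307.4) = -40.1
Combination 3 gives the minimum: -40.1 kN.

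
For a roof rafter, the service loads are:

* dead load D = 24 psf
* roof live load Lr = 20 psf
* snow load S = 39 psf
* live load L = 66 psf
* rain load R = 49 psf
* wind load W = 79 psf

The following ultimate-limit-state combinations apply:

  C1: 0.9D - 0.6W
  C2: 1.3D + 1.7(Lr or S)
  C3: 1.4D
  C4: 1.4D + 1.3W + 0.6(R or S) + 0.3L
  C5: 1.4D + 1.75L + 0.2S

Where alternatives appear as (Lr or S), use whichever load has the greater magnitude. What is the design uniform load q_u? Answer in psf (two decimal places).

185.50 psf

(Lr or S) → S = 39 psf; (R or S) → R = 49 psf.
C1: 0.9(24) - 0.6(79) = 21.60 - 47.40 = -25.80
C2: 1.3(24) + 1.7(39) = 31.20 + 66.30 = 97.50
C3: 1.4(24) = 33.60
C4: 1.4(24) + 1.3(79) + 0.6(49) + 0.3(66) = 33.60 + 102.70 + 29.40 + 19.80 = 185.50
C5: 1.4(24) + 1.75(66) + 0.2(39) = 33.60 + 115.50 + 7.80 = 156.90
The controlling combination is 4, giving 185.50 psf.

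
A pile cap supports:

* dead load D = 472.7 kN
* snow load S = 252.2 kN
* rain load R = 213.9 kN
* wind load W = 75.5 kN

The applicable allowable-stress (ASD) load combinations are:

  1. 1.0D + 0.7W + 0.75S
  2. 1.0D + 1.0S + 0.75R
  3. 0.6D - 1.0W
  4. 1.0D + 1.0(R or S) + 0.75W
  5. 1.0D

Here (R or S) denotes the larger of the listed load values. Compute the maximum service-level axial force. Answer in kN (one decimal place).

885.3 kN

(R or S) → S = 252.2 kN.
1. 1.0(472.7) + 0.7(75.5) + 0.75(252.2) = 714.7
2. 1.0(472.7) + 1.0(252.2) + 0.75(213.9) = 885.3
3. 0.6(472.7) - 1.0(75.5) = 208.1
4. 1.0(472.7) + 1.0(252.2) + 0.75(75.5) = 781.5
5. 1.0(472.7) = 472.7
Maximum is from combination 2.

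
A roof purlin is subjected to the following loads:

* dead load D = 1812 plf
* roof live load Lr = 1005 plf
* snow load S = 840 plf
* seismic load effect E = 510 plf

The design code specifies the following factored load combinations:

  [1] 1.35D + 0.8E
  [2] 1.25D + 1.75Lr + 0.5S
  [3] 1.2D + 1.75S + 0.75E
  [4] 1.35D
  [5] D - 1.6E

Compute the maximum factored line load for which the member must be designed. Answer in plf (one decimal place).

[1] 1.35(1812) + 0.8(510) = 2446.2 + 408.0 = 2854.2
[2] 1.25(1812) + 1.75(1005) + 0.5(840) = 2265.0 + 1758.8 + 420.0 = 4443.8
[3] 1.2(1812) + 1.75(840) + 0.75(510) = 2174.4 + 1470.0 + 382.5 = 4026.9
[4] 1.35(1812) = 2446.2
[5] 1.0(1812) - 1.6(510) = 1812.0 - 816.0 = 996.0
Maximum is from combination 2.

4443.8 plf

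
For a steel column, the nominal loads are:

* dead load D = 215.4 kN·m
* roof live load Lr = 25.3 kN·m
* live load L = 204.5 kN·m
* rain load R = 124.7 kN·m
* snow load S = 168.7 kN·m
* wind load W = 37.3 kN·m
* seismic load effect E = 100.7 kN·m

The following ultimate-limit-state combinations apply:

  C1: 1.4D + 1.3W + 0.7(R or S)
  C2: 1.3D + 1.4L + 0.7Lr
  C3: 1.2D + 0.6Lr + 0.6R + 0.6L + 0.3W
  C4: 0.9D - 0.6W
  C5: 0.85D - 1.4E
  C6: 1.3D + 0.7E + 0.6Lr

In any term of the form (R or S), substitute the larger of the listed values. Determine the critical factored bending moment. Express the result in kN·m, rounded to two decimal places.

584.03 kN·m

(R or S) → S = 168.7 kN·m.
C1: 1.4(215.4) + 1.3(37.3) + 0.7(168.7) = 468.14
C2: 1.3(215.4) + 1.4(204.5) + 0.7(25.3) = 584.03
C3: 1.2(215.4) + 0.6(25.3) + 0.6(124.7) + 0.6(204.5) + 0.3(37.3) = 482.37
C4: 0.9(215.4) - 0.6(37.3) = 171.48
C5: 0.85(215.4) - 1.4(100.7) = 42.11
C6: 1.3(215.4) + 0.7(100.7) + 0.6(25.3) = 365.69
The controlling combination is 2, giving 584.03 kN·m.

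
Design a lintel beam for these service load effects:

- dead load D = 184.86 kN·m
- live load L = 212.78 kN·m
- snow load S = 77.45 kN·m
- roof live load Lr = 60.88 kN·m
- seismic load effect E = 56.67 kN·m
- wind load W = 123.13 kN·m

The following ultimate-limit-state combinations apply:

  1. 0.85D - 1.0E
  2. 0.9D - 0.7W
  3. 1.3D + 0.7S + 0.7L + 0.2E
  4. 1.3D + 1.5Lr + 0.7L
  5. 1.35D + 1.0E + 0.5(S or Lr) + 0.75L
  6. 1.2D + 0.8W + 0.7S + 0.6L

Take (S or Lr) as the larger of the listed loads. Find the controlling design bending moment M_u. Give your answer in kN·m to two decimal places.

504.54 kN·m

(S or Lr) → S = 77.45 kN·m.
1. 0.85(184.86) - 1.0(56.67) = 157.13 - 56.67 = 100.46
2. 0.9(184.86) - 0.7(123.13) = 166.37 - 86.19 = 80.18
3. 1.3(184.86) + 0.7(77.45) + 0.7(212.78) + 0.2(56.67) = 454.81
4. 1.3(184.86) + 1.5(60.88) + 0.7(212.78) = 480.58
5. 1.35(184.86) + 1.0(56.67) + 0.5(77.45) + 0.75(212.78) = 504.54
6. 1.2(184.86) + 0.8(123.13) + 0.7(77.45) + 0.6(212.78) = 221.83 + 98.50 + 54.22 + 127.67 = 502.22
Combination 5 governs: M_u = 504.54 kN·m.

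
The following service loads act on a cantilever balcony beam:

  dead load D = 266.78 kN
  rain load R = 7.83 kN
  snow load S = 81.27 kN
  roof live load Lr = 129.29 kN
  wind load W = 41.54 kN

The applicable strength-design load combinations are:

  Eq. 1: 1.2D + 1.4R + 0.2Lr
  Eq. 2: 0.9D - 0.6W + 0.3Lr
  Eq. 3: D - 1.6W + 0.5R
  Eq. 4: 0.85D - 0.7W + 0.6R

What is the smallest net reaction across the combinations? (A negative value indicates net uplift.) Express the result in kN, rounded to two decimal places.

Eq. 1: 1.2(266.78) + 1.4(7.83) + 0.2(129.29) = 356.96
Eq. 2: 0.9(266.78) - 0.6(41.54) + 0.3(129.29) = 253.97
Eq. 3: 1.0(266.78) - 1.6(41.54) + 0.5(7.83) = 204.23
Eq. 4: 0.85(266.78) - 0.7(41.54) + 0.6(7.83) = 202.38
Combination 4 gives the minimum: 202.38 kN.

202.38 kN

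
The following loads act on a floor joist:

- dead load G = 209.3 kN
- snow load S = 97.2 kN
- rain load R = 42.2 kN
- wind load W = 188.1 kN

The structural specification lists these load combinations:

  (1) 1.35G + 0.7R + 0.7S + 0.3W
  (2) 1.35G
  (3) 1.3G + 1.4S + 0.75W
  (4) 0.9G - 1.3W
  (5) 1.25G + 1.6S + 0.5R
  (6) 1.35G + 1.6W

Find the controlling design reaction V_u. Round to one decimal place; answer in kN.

(1) 1.35(209.3) + 0.7(42.2) + 0.7(97.2) + 0.3(188.1) = 436.6
(2) 1.35(209.3) = 282.6
(3) 1.3(209.3) + 1.4(97.2) + 0.75(188.1) = 549.2
(4) 0.9(209.3) - 1.3(188.1) = -56.2
(5) 1.25(209.3) + 1.6(97.2) + 0.5(42.2) = 261.6 + 155.5 + 21.1 = 438.2
(6) 1.35(209.3) + 1.6(188.1) = 583.5
The controlling combination is 6, giving 583.5 kN.

583.5 kN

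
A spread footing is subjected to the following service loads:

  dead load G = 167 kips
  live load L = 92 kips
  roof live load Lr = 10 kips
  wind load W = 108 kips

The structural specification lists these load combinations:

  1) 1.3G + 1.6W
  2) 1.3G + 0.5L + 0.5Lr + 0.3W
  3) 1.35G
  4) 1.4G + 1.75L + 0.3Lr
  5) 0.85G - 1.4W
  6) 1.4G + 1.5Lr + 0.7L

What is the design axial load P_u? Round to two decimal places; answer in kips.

1) 1.3(167) + 1.6(108) = 217.10 + 172.80 = 389.90
2) 1.3(167) + 0.5(92) + 0.5(10) + 0.3(108) = 217.10 + 46.00 + 5.00 + 32.40 = 300.50
3) 1.35(167) = 225.45
4) 1.4(167) + 1.75(92) + 0.3(10) = 233.80 + 161.00 + 3.00 = 397.80
5) 0.85(167) - 1.4(108) = 141.95 - 151.20 = -9.25
6) 1.4(167) + 1.5(10) + 0.7(92) = 233.80 + 15.00 + 64.40 = 313.20
Combination 4 governs: P_u = 397.80 kips.

397.80 kips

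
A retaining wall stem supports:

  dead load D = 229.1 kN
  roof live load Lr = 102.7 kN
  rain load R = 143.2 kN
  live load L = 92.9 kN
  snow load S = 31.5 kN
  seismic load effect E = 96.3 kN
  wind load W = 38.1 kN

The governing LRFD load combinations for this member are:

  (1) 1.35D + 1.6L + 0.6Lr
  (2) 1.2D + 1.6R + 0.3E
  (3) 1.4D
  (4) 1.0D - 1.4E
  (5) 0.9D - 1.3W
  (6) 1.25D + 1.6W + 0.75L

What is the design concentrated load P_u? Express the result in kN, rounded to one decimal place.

(1) 1.35(229.1) + 1.6(92.9) + 0.6(102.7) = 309.3 + 148.6 + 61.6 = 519.5
(2) 1.2(229.1) + 1.6(143.2) + 0.3(96.3) = 274.9 + 229.1 + 28.9 = 532.9
(3) 1.4(229.1) = 320.7
(4) 1.0(229.1) - 1.4(96.3) = 229.1 - 134.8 = 94.3
(5) 0.9(229.1) - 1.3(38.1) = 206.2 - 49.5 = 156.7
(6) 1.25(229.1) + 1.6(38.1) + 0.75(92.9) = 417.0
Maximum is from combination 2.

532.9 kN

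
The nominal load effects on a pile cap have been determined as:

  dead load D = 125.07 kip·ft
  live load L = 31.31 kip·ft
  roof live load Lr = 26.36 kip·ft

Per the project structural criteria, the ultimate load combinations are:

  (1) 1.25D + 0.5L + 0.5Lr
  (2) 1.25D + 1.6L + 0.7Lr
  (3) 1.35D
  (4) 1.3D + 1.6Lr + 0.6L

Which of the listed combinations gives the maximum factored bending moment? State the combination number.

(1) 1.25(125.07) + 0.5(31.31) + 0.5(26.36) = 185.17
(2) 1.25(125.07) + 1.6(31.31) + 0.7(26.36) = 156.34 + 50.10 + 18.45 = 224.89
(3) 1.35(125.07) = 168.84
(4) 1.3(125.07) + 1.6(26.36) + 0.6(31.31) = 223.55
The largest value is 224.89 kip·ft from combination 2.

Combination 2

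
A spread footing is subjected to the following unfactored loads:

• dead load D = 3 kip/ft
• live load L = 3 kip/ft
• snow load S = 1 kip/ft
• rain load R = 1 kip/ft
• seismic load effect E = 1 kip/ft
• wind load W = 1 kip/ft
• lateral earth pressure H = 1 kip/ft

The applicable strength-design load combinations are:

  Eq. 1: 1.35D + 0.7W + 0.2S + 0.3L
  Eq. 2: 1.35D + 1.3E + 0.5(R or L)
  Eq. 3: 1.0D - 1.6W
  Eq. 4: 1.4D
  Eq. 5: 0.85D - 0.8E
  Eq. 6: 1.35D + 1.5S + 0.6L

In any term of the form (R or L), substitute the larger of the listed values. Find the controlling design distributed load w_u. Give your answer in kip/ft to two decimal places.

(R or L) → L = 3 kip/ft.
Eq. 1: 1.35(3) + 0.7(1) + 0.2(1) + 0.3(3) = 4.05 + 0.70 + 0.20 + 0.90 = 5.85
Eq. 2: 1.35(3) + 1.3(1) + 0.5(3) = 4.05 + 1.30 + 1.50 = 6.85
Eq. 3: 1.0(3) - 1.6(1) = 3.00 - 1.60 = 1.40
Eq. 4: 1.4(3) = 4.20
Eq. 5: 0.85(3) - 0.8(1) = 2.55 - 0.80 = 1.75
Eq. 6: 1.35(3) + 1.5(1) + 0.6(3) = 4.05 + 1.50 + 1.80 = 7.35
Maximum is from combination 6.

7.35 kip/ft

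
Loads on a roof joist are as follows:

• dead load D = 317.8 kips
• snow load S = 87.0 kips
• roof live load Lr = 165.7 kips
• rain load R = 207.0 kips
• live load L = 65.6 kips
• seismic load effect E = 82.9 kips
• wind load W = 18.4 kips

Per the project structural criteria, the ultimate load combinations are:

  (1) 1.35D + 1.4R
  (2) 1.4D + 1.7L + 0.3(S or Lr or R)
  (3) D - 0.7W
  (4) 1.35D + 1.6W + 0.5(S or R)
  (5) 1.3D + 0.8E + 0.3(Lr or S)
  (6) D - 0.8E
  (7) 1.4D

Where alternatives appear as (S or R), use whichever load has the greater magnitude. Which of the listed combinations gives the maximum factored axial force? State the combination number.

(S or Lr or R) → R = 207.0 kips; (S or R) → R = 207.0 kips; (Lr or S) → Lr = 165.7 kips.
(1) 1.35(317.8) + 1.4(207.0) = 718.83
(2) 1.4(317.8) + 1.7(65.6) + 0.3(207.0) = 618.54
(3) 1.0(317.8) - 0.7(18.4) = 304.92
(4) 1.35(317.8) + 1.6(18.4) + 0.5(207.0) = 561.97
(5) 1.3(317.8) + 0.8(82.9) + 0.3(165.7) = 529.17
(6) 1.0(317.8) - 0.8(82.9) = 251.48
(7) 1.4(317.8) = 444.92
The largest value is 718.83 kips from combination 1.

Combination 1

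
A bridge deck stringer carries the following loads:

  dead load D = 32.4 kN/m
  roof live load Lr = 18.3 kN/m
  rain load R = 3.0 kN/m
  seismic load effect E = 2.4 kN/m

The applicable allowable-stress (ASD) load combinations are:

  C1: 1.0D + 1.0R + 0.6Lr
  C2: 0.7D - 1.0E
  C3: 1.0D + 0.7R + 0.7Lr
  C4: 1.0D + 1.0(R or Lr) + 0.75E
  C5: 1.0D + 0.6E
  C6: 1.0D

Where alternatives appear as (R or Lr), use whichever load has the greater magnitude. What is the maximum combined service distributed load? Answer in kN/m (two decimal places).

52.50 kN/m

(R or Lr) → Lr = 18.3 kN/m.
C1: 1.0(32.4) + 1.0(3.0) + 0.6(18.3) = 32.40 + 3.00 + 10.98 = 46.38
C2: 0.7(32.4) - 1.0(2.4) = 22.68 - 2.40 = 20.28
C3: 1.0(32.4) + 0.7(3.0) + 0.7(18.3) = 32.40 + 2.10 + 12.81 = 47.31
C4: 1.0(32.4) + 1.0(18.3) + 0.75(2.4) = 32.40 + 18.30 + 1.80 = 52.50
C5: 1.0(32.4) + 0.6(2.4) = 32.40 + 1.44 = 33.84
C6: 1.0(32.4) = 32.40
The controlling combination is 4, giving 52.50 kN/m.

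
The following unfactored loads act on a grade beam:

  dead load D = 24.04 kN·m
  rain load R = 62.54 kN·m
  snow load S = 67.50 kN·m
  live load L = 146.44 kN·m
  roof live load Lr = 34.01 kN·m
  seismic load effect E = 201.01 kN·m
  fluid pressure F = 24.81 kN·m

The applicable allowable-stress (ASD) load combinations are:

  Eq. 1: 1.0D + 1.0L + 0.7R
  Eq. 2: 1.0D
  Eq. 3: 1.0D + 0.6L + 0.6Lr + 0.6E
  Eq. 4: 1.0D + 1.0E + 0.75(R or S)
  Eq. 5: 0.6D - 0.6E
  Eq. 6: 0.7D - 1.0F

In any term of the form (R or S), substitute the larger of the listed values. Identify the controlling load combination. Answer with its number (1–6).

Combination 4

(R or S) → S = 67.50 kN·m.
Eq. 1: 1.0(24.04) + 1.0(146.44) + 0.7(62.54) = 24.04 + 146.44 + 43.78 = 214.26
Eq. 2: 1.0(24.04) = 24.04
Eq. 3: 1.0(24.04) + 0.6(146.44) + 0.6(34.01) + 0.6(201.01) = 24.04 + 87.86 + 20.41 + 120.61 = 252.92
Eq. 4: 1.0(24.04) + 1.0(201.01) + 0.75(67.50) = 24.04 + 201.01 + 50.63 = 275.68
Eq. 5: 0.6(24.04) - 0.6(201.01) = -106.18
Eq. 6: 0.7(24.04) - 1.0(24.81) = 16.83 - 24.81 = -7.98
The largest value is 275.68 kN·m from combination 4.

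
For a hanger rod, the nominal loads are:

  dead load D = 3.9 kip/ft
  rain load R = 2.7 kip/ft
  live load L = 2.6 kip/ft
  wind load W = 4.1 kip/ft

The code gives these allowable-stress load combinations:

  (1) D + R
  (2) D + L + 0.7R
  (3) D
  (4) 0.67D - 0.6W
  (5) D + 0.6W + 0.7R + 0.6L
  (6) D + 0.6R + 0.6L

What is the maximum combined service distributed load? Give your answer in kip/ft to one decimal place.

9.8 kip/ft

(1) 1.0(3.9) + 1.0(2.7) = 6.6
(2) 1.0(3.9) + 1.0(2.6) + 0.7(2.7) = 8.4
(3) 1.0(3.9) = 3.9
(4) 0.67(3.9) - 0.6(4.1) = 0.2
(5) 1.0(3.9) + 0.6(4.1) + 0.7(2.7) + 0.6(2.6) = 9.8
(6) 1.0(3.9) + 0.6(2.7) + 0.6(2.6) = 7.1
The controlling combination is 5, giving 9.8 kip/ft.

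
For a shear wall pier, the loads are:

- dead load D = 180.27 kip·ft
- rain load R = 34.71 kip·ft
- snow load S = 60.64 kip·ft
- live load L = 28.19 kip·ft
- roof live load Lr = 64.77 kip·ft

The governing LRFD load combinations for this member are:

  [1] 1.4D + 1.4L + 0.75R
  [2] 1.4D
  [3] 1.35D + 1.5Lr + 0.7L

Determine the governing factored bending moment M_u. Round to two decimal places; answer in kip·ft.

360.25 kip·ft

[1] 1.4(180.27) + 1.4(28.19) + 0.75(34.71) = 252.38 + 39.47 + 26.03 = 317.88
[2] 1.4(180.27) = 252.38
[3] 1.35(180.27) + 1.5(64.77) + 0.7(28.19) = 243.36 + 97.16 + 19.73 = 360.25
Combination 3 governs: M_u = 360.25 kip·ft.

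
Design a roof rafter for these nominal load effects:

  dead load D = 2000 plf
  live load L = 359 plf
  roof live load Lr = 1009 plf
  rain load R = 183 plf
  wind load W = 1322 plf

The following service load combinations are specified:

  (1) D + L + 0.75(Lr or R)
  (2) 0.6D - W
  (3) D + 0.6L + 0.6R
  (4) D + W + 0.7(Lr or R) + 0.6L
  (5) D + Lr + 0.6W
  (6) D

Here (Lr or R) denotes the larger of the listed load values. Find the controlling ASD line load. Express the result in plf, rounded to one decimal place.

4243.7 plf

(Lr or R) → Lr = 1009 plf.
(1) 1.0(2000) + 1.0(359) + 0.75(1009) = 2000.0 + 359.0 + 756.8 = 3115.8
(2) 0.6(2000) - 1.0(1322) = 1200.0 - 1322.0 = -122.0
(3) 1.0(2000) + 0.6(359) + 0.6(183) = 2000.0 + 215.4 + 109.8 = 2325.2
(4) 1.0(2000) + 1.0(1322) + 0.7(1009) + 0.6(359) = 2000.0 + 1322.0 + 706.3 + 215.4 = 4243.7
(5) 1.0(2000) + 1.0(1009) + 0.6(1322) = 2000.0 + 1009.0 + 793.2 = 3802.2
(6) 1.0(2000) = 2000.0
The controlling combination is 4, giving 4243.7 plf.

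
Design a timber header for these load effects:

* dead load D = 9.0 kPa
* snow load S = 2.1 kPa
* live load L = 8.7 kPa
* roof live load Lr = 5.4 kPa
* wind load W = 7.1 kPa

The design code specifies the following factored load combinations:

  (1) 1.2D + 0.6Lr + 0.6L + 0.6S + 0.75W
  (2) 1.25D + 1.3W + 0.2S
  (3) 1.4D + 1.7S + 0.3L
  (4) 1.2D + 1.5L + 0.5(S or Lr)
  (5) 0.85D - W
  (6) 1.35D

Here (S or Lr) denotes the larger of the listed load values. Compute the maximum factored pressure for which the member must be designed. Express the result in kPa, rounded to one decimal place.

26.6 kPa

(S or Lr) → Lr = 5.4 kPa.
(1) 1.2(9.0) + 0.6(5.4) + 0.6(8.7) + 0.6(2.1) + 0.75(7.1) = 10.8 + 3.2 + 5.2 + 1.3 + 5.3 = 25.8
(2) 1.25(9.0) + 1.3(7.1) + 0.2(2.1) = 11.3 + 9.2 + 0.4 = 20.9
(3) 1.4(9.0) + 1.7(2.1) + 0.3(8.7) = 12.6 + 3.6 + 2.6 = 18.8
(4) 1.2(9.0) + 1.5(8.7) + 0.5(5.4) = 10.8 + 13.1 + 2.7 = 26.6
(5) 0.85(9.0) - 1.0(7.1) = 7.7 - 7.1 = 0.6
(6) 1.35(9.0) = 12.2
The controlling combination is 4, giving 26.6 kPa.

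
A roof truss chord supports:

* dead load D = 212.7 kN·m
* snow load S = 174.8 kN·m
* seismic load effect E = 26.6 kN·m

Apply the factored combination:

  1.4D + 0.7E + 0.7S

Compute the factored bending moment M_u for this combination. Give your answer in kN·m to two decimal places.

438.76 kN·m

1.4(212.7) + 0.7(26.6) + 0.7(174.8) = 438.76
M_u = 438.76 kN·m.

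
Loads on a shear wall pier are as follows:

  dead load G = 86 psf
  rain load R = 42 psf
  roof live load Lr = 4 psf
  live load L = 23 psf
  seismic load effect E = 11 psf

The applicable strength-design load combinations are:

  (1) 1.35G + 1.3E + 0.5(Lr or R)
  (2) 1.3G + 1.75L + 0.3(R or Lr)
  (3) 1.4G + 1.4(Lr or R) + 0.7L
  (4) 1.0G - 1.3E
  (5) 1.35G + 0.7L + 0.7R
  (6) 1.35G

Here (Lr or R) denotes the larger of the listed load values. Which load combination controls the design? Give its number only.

(Lr or R) → R = 42 psf; (R or Lr) → R = 42 psf.
(1) 1.35(86) + 1.3(11) + 0.5(42) = 116.10 + 14.30 + 21.00 = 151.40
(2) 1.3(86) + 1.75(23) + 0.3(42) = 111.80 + 40.25 + 12.60 = 164.65
(3) 1.4(86) + 1.4(42) + 0.7(23) = 120.40 + 58.80 + 16.10 = 195.30
(4) 1.0(86) - 1.3(11) = 86.00 - 14.30 = 71.70
(5) 1.35(86) + 0.7(23) + 0.7(42) = 116.10 + 16.10 + 29.40 = 161.60
(6) 1.35(86) = 116.10
The largest value is 195.30 psf from combination 3.

Combination 3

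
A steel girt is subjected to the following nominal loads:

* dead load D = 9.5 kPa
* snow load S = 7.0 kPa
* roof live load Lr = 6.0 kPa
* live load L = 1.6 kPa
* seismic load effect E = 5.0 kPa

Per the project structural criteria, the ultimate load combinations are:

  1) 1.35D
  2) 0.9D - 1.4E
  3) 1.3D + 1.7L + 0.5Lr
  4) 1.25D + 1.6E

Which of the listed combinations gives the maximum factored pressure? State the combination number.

Combination 4

1) 1.35(9.5) = 12.8
2) 0.9(9.5) - 1.4(5.0) = 8.6 - 7.0 = 1.6
3) 1.3(9.5) + 1.7(1.6) + 0.5(6.0) = 12.4 + 2.7 + 3.0 = 18.1
4) 1.25(9.5) + 1.6(5.0) = 11.9 + 8.0 = 19.9
The largest value is 19.9 kPa from combination 4.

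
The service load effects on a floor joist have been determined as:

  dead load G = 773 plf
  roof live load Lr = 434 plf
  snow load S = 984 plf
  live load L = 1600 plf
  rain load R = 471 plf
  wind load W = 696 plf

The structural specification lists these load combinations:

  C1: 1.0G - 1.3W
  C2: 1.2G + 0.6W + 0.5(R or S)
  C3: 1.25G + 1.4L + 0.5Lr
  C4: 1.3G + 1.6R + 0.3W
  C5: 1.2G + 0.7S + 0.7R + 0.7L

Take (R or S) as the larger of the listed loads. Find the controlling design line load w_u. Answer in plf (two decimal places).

3423.25 plf

(R or S) → S = 984 plf.
C1: 1.0(773) - 1.3(696) = -131.80
C2: 1.2(773) + 0.6(696) + 0.5(984) = 1837.20
C3: 1.25(773) + 1.4(1600) + 0.5(434) = 3423.25
C4: 1.3(773) + 1.6(471) + 0.3(696) = 1967.30
C5: 1.2(773) + 0.7(984) + 0.7(471) + 0.7(1600) = 3066.10
Maximum is from combination 3.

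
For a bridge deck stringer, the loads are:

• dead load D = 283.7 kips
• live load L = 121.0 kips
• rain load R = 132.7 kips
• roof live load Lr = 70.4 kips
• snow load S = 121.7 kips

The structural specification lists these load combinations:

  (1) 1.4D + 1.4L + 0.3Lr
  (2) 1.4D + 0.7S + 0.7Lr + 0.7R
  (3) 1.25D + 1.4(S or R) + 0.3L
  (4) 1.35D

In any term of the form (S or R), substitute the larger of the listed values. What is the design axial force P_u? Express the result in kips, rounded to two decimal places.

624.54 kips

(S or R) → R = 132.7 kips.
(1) 1.4(283.7) + 1.4(121.0) + 0.3(70.4) = 587.70
(2) 1.4(283.7) + 0.7(121.7) + 0.7(70.4) + 0.7(132.7) = 624.54
(3) 1.25(283.7) + 1.4(132.7) + 0.3(121.0) = 576.71
(4) 1.35(283.7) = 383.00
Combination 2 governs: P_u = 624.54 kips.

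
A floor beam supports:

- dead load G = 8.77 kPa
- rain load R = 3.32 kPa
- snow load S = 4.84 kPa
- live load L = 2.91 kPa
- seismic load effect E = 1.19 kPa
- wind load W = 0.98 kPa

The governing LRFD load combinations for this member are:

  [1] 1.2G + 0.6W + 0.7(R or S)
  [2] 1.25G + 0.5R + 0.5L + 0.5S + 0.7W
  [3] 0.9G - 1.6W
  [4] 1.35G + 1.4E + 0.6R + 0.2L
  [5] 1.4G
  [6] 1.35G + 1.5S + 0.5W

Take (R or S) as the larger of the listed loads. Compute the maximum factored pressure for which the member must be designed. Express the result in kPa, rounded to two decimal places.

(R or S) → S = 4.84 kPa.
[1] 1.2(8.77) + 0.6(0.98) + 0.7(4.84) = 10.52 + 0.59 + 3.39 = 14.50
[2] 1.25(8.77) + 0.5(3.32) + 0.5(2.91) + 0.5(4.84) + 0.7(0.98) = 17.18
[3] 0.9(8.77) - 1.6(0.98) = 6.33
[4] 1.35(8.77) + 1.4(1.19) + 0.6(3.32) + 0.2(2.91) = 11.84 + 1.67 + 1.99 + 0.58 = 16.08
[5] 1.4(8.77) = 12.28
[6] 1.35(8.77) + 1.5(4.84) + 0.5(0.98) = 11.84 + 7.26 + 0.49 = 19.59
Combination 6 governs: p_u = 19.59 kPa.

19.59 kPa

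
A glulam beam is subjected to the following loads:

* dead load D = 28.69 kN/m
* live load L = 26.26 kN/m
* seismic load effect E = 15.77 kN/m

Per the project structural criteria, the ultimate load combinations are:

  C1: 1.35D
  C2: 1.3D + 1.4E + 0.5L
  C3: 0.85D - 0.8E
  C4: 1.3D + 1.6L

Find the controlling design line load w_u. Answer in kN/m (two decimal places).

C1: 1.35(28.69) = 38.73
C2: 1.3(28.69) + 1.4(15.77) + 0.5(26.26) = 72.51
C3: 0.85(28.69) - 0.8(15.77) = 11.77
C4: 1.3(28.69) + 1.6(26.26) = 79.31
Combination 4 governs: w_u = 79.31 kN/m.

79.31 kN/m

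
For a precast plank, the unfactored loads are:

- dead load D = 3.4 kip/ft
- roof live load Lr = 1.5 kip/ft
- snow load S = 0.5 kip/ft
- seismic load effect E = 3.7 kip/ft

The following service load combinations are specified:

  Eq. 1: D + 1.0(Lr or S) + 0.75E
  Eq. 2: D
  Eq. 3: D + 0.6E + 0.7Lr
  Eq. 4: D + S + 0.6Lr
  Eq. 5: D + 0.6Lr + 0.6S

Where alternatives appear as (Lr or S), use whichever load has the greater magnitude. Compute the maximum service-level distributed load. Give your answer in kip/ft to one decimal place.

(Lr or S) → Lr = 1.5 kip/ft.
Eq. 1: 1.0(3.4) + 1.0(1.5) + 0.75(3.7) = 7.7
Eq. 2: 1.0(3.4) = 3.4
Eq. 3: 1.0(3.4) + 0.6(3.7) + 0.7(1.5) = 6.7
Eq. 4: 1.0(3.4) + 1.0(0.5) + 0.6(1.5) = 4.8
Eq. 5: 1.0(3.4) + 0.6(1.5) + 0.6(0.5) = 4.6
Combination 1 governs: w = 7.7 kip/ft.

7.7 kip/ft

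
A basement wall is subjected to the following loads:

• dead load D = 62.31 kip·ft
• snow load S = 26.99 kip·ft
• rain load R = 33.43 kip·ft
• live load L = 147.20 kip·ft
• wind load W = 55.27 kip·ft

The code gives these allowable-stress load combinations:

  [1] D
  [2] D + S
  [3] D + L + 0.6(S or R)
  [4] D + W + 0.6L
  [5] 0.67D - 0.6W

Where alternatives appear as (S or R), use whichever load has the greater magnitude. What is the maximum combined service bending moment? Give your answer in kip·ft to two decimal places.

229.57 kip·ft

(S or R) → R = 33.43 kip·ft.
[1] 1.0(62.31) = 62.31
[2] 1.0(62.31) + 1.0(26.99) = 89.30
[3] 1.0(62.31) + 1.0(147.20) + 0.6(33.43) = 229.57
[4] 1.0(62.31) + 1.0(55.27) + 0.6(147.20) = 205.90
[5] 0.67(62.31) - 0.6(55.27) = 8.59
Maximum is from combination 3.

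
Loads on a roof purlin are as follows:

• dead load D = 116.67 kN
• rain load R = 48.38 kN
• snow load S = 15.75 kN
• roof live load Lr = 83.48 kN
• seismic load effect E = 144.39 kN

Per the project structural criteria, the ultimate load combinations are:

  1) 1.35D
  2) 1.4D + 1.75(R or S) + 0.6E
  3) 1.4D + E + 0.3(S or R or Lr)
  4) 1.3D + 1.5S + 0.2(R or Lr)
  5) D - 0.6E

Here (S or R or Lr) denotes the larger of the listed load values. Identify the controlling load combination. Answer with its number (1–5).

(R or S) → R = 48.38 kN; (S or R or Lr) → Lr = 83.48 kN; (R or Lr) → Lr = 83.48 kN.
1) 1.35(116.67) = 157.50
2) 1.4(116.67) + 1.75(48.38) + 0.6(144.39) = 163.34 + 84.67 + 86.63 = 334.64
3) 1.4(116.67) + 1.0(144.39) + 0.3(83.48) = 163.34 + 144.39 + 25.04 = 332.77
4) 1.3(116.67) + 1.5(15.75) + 0.2(83.48) = 191.99
5) 1.0(116.67) - 0.6(144.39) = 116.67 - 86.63 = 30.04
The largest value is 334.64 kN from combination 2.

Combination 2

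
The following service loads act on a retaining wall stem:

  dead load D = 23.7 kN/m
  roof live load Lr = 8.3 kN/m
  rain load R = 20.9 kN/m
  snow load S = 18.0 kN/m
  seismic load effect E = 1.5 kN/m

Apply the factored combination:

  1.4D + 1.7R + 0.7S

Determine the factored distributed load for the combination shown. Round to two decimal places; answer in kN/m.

1.4(23.7) + 1.7(20.9) + 0.7(18.0) = 33.18 + 35.53 + 12.60 = 81.31
w_u = 81.31 kN/m.

81.31 kN/m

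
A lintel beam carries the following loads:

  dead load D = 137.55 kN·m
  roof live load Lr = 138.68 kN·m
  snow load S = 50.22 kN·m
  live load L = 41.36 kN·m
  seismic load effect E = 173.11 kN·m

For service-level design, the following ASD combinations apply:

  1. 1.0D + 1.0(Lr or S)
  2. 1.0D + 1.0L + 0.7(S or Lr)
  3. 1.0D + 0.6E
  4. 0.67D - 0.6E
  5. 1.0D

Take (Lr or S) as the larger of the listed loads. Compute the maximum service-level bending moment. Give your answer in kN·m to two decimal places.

276.23 kN·m

(Lr or S) → Lr = 138.68 kN·m; (S or Lr) → Lr = 138.68 kN·m.
1. 1.0(137.55) + 1.0(138.68) = 276.23
2. 1.0(137.55) + 1.0(41.36) + 0.7(138.68) = 275.99
3. 1.0(137.55) + 0.6(173.11) = 241.42
4. 0.67(137.55) - 0.6(173.11) = -11.71
5. 1.0(137.55) = 137.55
Maximum is from combination 1.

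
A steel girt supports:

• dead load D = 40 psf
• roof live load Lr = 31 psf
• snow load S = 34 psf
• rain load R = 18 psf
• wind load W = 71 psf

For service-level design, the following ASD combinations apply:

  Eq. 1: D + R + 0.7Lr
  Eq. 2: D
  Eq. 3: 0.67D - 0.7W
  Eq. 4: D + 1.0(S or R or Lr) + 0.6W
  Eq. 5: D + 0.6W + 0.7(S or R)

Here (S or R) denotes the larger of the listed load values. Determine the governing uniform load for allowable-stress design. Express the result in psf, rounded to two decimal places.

116.60 psf

(S or R or Lr) → S = 34 psf; (S or R) → S = 34 psf.
Eq. 1: 1.0(40) + 1.0(18) + 0.7(31) = 40.00 + 18.00 + 21.70 = 79.70
Eq. 2: 1.0(40) = 40.00
Eq. 3: 0.67(40) - 0.7(71) = 26.80 - 49.70 = -22.90
Eq. 4: 1.0(40) + 1.0(34) + 0.6(71) = 40.00 + 34.00 + 42.60 = 116.60
Eq. 5: 1.0(40) + 0.6(71) + 0.7(34) = 40.00 + 42.60 + 23.80 = 106.40
Maximum is from combination 4.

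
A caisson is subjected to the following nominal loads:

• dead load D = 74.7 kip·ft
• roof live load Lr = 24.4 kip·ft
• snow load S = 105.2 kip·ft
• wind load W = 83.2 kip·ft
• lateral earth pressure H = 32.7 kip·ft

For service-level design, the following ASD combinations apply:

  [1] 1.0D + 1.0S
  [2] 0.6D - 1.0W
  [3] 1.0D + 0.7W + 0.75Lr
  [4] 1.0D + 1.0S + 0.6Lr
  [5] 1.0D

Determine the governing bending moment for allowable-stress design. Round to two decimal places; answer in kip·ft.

[1] 1.0(74.7) + 1.0(105.2) = 74.70 + 105.20 = 179.90
[2] 0.6(74.7) - 1.0(83.2) = 44.82 - 83.20 = -38.38
[3] 1.0(74.7) + 0.7(83.2) + 0.75(24.4) = 74.70 + 58.24 + 18.30 = 151.24
[4] 1.0(74.7) + 1.0(105.2) + 0.6(24.4) = 74.70 + 105.20 + 14.64 = 194.54
[5] 1.0(74.7) = 74.70
The controlling combination is 4, giving 194.54 kip·ft.

194.54 kip·ft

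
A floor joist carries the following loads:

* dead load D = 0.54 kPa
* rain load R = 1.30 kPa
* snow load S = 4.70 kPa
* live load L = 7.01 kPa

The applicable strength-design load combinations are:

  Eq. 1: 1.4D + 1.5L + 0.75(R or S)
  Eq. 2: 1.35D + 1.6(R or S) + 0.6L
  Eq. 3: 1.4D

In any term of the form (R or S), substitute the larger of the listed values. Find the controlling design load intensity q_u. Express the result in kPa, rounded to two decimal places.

(R or S) → S = 4.70 kPa.
Eq. 1: 1.4(0.54) + 1.5(7.01) + 0.75(4.70) = 14.80
Eq. 2: 1.35(0.54) + 1.6(4.70) + 0.6(7.01) = 0.73 + 7.52 + 4.21 = 12.46
Eq. 3: 1.4(0.54) = 0.76
Maximum is from combination 1.

14.80 kPa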